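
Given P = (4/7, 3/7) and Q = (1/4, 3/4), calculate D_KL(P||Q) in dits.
0.1010 dits

KL divergence: D_KL(P||Q) = Σ p(x) log(p(x)/q(x))

Computing term by term:
  x=0: 4/7 × log_10[(4/7)/(1/4)] = 4/7 × 0.3590 = 0.2052
  x=1: 3/7 × log_10[(3/7)/(3/4)] = 3/7 × -0.2430 = -0.1042

D_KL(P||Q) = 0.1010 dits

Note: KL divergence is always non-negative and equals 0 iff P = Q.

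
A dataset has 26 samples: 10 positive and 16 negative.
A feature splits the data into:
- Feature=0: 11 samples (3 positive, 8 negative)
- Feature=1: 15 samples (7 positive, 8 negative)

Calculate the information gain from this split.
0.0285 bits

Information Gain = H(Y) - H(Y|Feature)

Before split:
P(positive) = 10/26 = 0.3846
H(Y) = 0.9612 bits

After split:
Feature=0: H = 0.8454 bits (weight = 11/26)
Feature=1: H = 0.9968 bits (weight = 15/26)
H(Y|Feature) = (11/26)×0.8454 + (15/26)×0.9968 = 0.9327 bits

Information Gain = 0.9612 - 0.9327 = 0.0285 bits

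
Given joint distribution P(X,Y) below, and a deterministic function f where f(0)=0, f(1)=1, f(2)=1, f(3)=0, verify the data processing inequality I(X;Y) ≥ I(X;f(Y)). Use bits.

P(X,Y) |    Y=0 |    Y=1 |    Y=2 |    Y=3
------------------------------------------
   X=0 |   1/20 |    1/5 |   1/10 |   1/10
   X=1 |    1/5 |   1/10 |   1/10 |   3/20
I(X;Y) = 0.0941, I(X;f(Y)) = 0.0667, inequality holds: 0.0941 ≥ 0.0667

Data Processing Inequality: For any Markov chain X → Y → Z, we have I(X;Y) ≥ I(X;Z).

Here Z = f(Y) is a deterministic function of Y, forming X → Y → Z.

Original I(X;Y) = 0.0941 bits

After applying f:
P(X,Z) where Z=f(Y):
- P(X,Z=0) = P(X,Y=0) + P(X,Y=3)
- P(X,Z=1) = P(X,Y=1) + P(X,Y=2)

I(X;Z) = I(X;f(Y)) = 0.0667 bits

Verification: 0.0941 ≥ 0.0667 ✓

Information cannot be created by processing; the function f can only lose information about X.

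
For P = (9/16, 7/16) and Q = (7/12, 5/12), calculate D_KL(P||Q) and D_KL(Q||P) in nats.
D_KL(P||Q) = 0.0009, D_KL(Q||P) = 0.0009

KL divergence is not symmetric: D_KL(P||Q) ≠ D_KL(Q||P) in general.

D_KL(P||Q) = 0.0009 nats
D_KL(Q||P) = 0.0009 nats

In this case they happen to be equal (to 4 decimal places).

This asymmetry is why KL divergence is not a true distance metric.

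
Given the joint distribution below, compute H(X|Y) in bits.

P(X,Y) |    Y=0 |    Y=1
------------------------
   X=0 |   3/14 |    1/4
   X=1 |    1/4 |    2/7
0.9963 bits

Using the chain rule: H(X|Y) = H(X,Y) - H(Y)

First, compute H(X,Y) = 1.9926 bits

Marginal P(Y) = (13/28, 15/28)
H(Y) = 0.9963 bits

H(X|Y) = H(X,Y) - H(Y) = 1.9926 - 0.9963 = 0.9963 bits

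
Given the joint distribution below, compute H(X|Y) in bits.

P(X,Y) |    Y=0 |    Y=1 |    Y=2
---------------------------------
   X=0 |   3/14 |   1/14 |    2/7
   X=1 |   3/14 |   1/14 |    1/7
0.9650 bits

Using the chain rule: H(X|Y) = H(X,Y) - H(Y)

First, compute H(X,Y) = 2.4138 bits

Marginal P(Y) = (3/7, 1/7, 3/7)
H(Y) = 1.4488 bits

H(X|Y) = H(X,Y) - H(Y) = 2.4138 - 1.4488 = 0.9650 bits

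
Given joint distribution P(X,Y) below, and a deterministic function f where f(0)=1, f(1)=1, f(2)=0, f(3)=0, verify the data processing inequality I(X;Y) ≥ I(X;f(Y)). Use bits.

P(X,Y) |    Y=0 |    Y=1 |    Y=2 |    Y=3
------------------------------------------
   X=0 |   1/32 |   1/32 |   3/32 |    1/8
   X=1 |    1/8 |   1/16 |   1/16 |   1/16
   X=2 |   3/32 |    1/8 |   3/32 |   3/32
I(X;Y) = 0.0933, I(X;f(Y)) = 0.0743, inequality holds: 0.0933 ≥ 0.0743

Data Processing Inequality: For any Markov chain X → Y → Z, we have I(X;Y) ≥ I(X;Z).

Here Z = f(Y) is a deterministic function of Y, forming X → Y → Z.

Original I(X;Y) = 0.0933 bits

After applying f:
P(X,Z) where Z=f(Y):
- P(X,Z=0) = P(X,Y=2) + P(X,Y=3)
- P(X,Z=1) = P(X,Y=0) + P(X,Y=1)

I(X;Z) = I(X;f(Y)) = 0.0743 bits

Verification: 0.0933 ≥ 0.0743 ✓

Information cannot be created by processing; the function f can only lose information about X.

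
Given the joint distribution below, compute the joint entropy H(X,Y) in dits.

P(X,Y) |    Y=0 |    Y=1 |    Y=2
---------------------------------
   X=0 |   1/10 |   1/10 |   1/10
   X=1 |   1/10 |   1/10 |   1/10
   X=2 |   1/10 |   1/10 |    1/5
0.9398 dits

Joint entropy is H(X,Y) = -Σ_{x,y} p(x,y) log p(x,y).

Summing over all non-zero entries:
H(X,Y) = -[1/10·log_10(1/10) + 1/10·log_10(1/10) + 1/10·log_10(1/10) + 1/10·log_10(1/10) + 1/10·log_10(1/10) + 1/10·log_10(1/10) + 1/10·log_10(1/10) + 1/10·log_10(1/10) + 1/5·log_10(1/5)]
H(X,Y) = 0.9398 dits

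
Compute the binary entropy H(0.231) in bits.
0.7798 bits

The binary entropy function is:
H(p) = -p log(p) - (1-p) log(1-p)

H(0.231) = -0.231 × log_2(0.231) - 0.769 × log_2(0.769)
H(0.231) = 0.7798 bits

Note: Binary entropy is maximized at p=0.5 (H=1 bit) and minimized at p=0 or p=1 (H=0).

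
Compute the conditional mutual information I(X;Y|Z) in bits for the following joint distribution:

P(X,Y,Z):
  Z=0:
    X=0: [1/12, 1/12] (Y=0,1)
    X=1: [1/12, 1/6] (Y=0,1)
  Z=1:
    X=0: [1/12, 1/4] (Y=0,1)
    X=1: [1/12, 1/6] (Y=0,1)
0.0118 bits

Conditional mutual information: I(X;Y|Z) = H(X|Z) + H(Y|Z) - H(X,Y|Z)

H(Z) = 0.9799
H(X,Z) = 1.9591 → H(X|Z) = 0.9793
H(Y,Z) = 1.8879 → H(Y|Z) = 0.9080
H(X,Y,Z) = 2.8554 → H(X,Y|Z) = 1.8755

I(X;Y|Z) = 0.9793 + 0.9080 - 1.8755 = 0.0118 bits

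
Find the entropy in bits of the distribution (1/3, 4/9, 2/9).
1.5305 bits

Shannon entropy is H(X) = -Σ p(x) log p(x).

For P = (1/3, 4/9, 2/9):
H = -1/3 × log_2(1/3) -4/9 × log_2(4/9) -2/9 × log_2(2/9)
H = 1.5305 bits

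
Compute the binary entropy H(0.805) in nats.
0.4934 nats

The binary entropy function is:
H(p) = -p log(p) - (1-p) log(1-p)

H(0.805) = -0.805 × log_e(0.805) - 0.195 × log_e(0.195)
H(0.805) = 0.4934 nats

Note: Binary entropy is maximized at p=0.5 (H=1 bit) and minimized at p=0 or p=1 (H=0).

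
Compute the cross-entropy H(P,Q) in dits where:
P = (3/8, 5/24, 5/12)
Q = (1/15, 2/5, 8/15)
0.6377 dits

Cross-entropy: H(P,Q) = -Σ p(x) log q(x)

Alternatively: H(P,Q) = H(P) + D_KL(P||Q)
H(P) = 0.4601 dits
D_KL(P||Q) = 0.1776 dits

H(P,Q) = 0.4601 + 0.1776 = 0.6377 dits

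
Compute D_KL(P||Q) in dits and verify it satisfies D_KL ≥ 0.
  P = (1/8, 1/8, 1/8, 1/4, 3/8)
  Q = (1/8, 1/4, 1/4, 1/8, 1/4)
0.0660 dits

KL divergence satisfies the Gibbs inequality: D_KL(P||Q) ≥ 0 for all distributions P, Q.

D_KL(P||Q) = Σ p(x) log(p(x)/q(x))
Term by term:
  x=0: 1/8 × log_10[(1/8)/(1/8)] = 0.0000
  x=1: 1/8 × log_10[(1/8)/(1/4)] = -0.0376
  x=2: 1/8 × log_10[(1/8)/(1/4)] = -0.0376
  x=3: 1/4 × log_10[(1/4)/(1/8)] = 0.0753
  x=4: 3/8 × log_10[(3/8)/(1/4)] = 0.0660
D_KL(P||Q) = 0.0660 dits

D_KL(P||Q) = 0.0660 ≥ 0 ✓

This non-negativity is a fundamental property: relative entropy cannot be negative because it measures how different Q is from P.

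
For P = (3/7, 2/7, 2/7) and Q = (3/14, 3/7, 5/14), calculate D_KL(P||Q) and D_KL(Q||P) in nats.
D_KL(P||Q) = 0.1175, D_KL(Q||P) = 0.1049

KL divergence is not symmetric: D_KL(P||Q) ≠ D_KL(Q||P) in general.

D_KL(P||Q) = 0.1175 nats
D_KL(Q||P) = 0.1049 nats

No, they are not equal!

This asymmetry is why KL divergence is not a true distance metric.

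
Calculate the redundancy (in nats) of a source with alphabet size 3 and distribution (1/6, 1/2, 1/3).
0.0872 nats

Redundancy measures how far a source is from maximum entropy:
R = H_max - H(X)

Maximum entropy for 3 symbols: H_max = log_e(3) = 1.0986 nats
Actual entropy: H(X) = 1.0114 nats
Redundancy: R = 1.0986 - 1.0114 = 0.0872 nats

This redundancy represents potential for compression: the source could be compressed by 0.0872 nats per symbol.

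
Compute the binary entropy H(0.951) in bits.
0.2821 bits

The binary entropy function is:
H(p) = -p log(p) - (1-p) log(1-p)

H(0.951) = -0.951 × log_2(0.951) - 0.049 × log_2(0.049)
H(0.951) = 0.2821 bits

Note: Binary entropy is maximized at p=0.5 (H=1 bit) and minimized at p=0 or p=1 (H=0).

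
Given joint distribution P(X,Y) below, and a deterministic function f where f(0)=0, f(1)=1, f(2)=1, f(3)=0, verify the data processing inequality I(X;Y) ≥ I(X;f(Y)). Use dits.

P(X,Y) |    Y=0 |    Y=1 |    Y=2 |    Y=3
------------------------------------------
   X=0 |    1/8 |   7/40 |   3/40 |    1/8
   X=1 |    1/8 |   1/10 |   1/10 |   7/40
I(X;Y) = 0.0071, I(X;f(Y)) = 0.0022, inequality holds: 0.0071 ≥ 0.0022

Data Processing Inequality: For any Markov chain X → Y → Z, we have I(X;Y) ≥ I(X;Z).

Here Z = f(Y) is a deterministic function of Y, forming X → Y → Z.

Original I(X;Y) = 0.0071 dits

After applying f:
P(X,Z) where Z=f(Y):
- P(X,Z=0) = P(X,Y=0) + P(X,Y=3)
- P(X,Z=1) = P(X,Y=1) + P(X,Y=2)

I(X;Z) = I(X;f(Y)) = 0.0022 dits

Verification: 0.0071 ≥ 0.0022 ✓

Information cannot be created by processing; the function f can only lose information about X.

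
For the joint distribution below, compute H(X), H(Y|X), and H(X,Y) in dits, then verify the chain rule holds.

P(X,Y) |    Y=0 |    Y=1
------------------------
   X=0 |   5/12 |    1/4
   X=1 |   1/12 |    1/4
H(X,Y) = 0.5494, H(X) = 0.2764, H(Y|X) = 0.2729 (all in dits)

Chain rule: H(X,Y) = H(X) + H(Y|X)

Left side — joint entropy directly:
H(X,Y) = -Σ p(x,y) log p(x,y) = 0.5494 dits

Right side — compute H(Y|X) from the conditional distributions:
P(X) = (2/3, 1/3), so H(X) = 0.2764 dits
H(Y|X) = Σ_x P(X=x) · H(Y|X=x):
  P(Y|X=0) = (5/8, 3/8), H(Y|X=0) = 0.2873, weight P(X=0) = 2/3
  P(Y|X=1) = (1/4, 3/4), H(Y|X=1) = 0.2442, weight P(X=1) = 1/3
H(Y|X) = 0.2729 dits

H(X) + H(Y|X) = 0.2764 + 0.2729 = 0.5494 dits

Both sides equal 0.5494 dits. ✓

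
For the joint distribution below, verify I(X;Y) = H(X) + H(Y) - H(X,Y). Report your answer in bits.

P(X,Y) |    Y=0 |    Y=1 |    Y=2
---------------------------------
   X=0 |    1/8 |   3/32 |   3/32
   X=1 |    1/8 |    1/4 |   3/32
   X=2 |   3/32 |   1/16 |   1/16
I(X;Y) = 0.0433 bits

Mutual information has multiple equivalent forms:
- I(X;Y) = H(X) - H(X|Y)
- I(X;Y) = H(Y) - H(Y|X)
- I(X;Y) = H(X) + H(Y) - H(X,Y)

Computing all quantities:
H(X) = 1.5164, H(Y) = 1.5575, H(X,Y) = 3.0306
H(X|Y) = 1.4731, H(Y|X) = 1.5142

Verification:
H(X) - H(X|Y) = 1.5164 - 1.4731 = 0.0433
H(Y) - H(Y|X) = 1.5575 - 1.5142 = 0.0433
H(X) + H(Y) - H(X,Y) = 1.5164 + 1.5575 - 3.0306 = 0.0433

All forms give I(X;Y) = 0.0433 bits. ✓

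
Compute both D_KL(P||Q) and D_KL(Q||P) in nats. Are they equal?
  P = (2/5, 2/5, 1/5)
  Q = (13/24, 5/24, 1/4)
D_KL(P||Q) = 0.0950, D_KL(Q||P) = 0.0841

KL divergence is not symmetric: D_KL(P||Q) ≠ D_KL(Q||P) in general.

D_KL(P||Q) = 0.0950 nats
D_KL(Q||P) = 0.0841 nats

No, they are not equal!

This asymmetry is why KL divergence is not a true distance metric.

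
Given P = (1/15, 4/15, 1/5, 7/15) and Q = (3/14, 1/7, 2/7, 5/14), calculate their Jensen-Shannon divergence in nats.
0.0374 nats

Jensen-Shannon divergence is:
JSD(P||Q) = 0.5 × D_KL(P||M) + 0.5 × D_KL(Q||M)
where M = 0.5 × (P + Q) is the mixture distribution.

M = 0.5 × (1/15, 4/15, 1/5, 7/15) + 0.5 × (3/14, 1/7, 2/7, 5/14) = (0.140476, 0.204762, 0.242857, 0.411905)

D_KL(P||M) = 0.0402 nats
D_KL(Q||M) = 0.0345 nats

JSD(P||Q) = 0.5 × 0.0402 + 0.5 × 0.0345 = 0.0374 nats

Unlike KL divergence, JSD is symmetric and bounded: 0 ≤ JSD ≤ log(2).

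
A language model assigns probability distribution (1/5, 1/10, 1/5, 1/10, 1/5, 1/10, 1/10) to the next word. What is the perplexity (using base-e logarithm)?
6.5975

Perplexity is e^H (or exp(H) for natural log).

First, H = -Σ p log p = 1.8867 nats
Perplexity = e^1.8867 = 6.5975

Interpretation: The model's uncertainty is equivalent to choosing uniformly among 6.6 options.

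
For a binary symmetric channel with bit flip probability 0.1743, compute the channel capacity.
0.3326 bits

For a binary symmetric channel (BSC) with error probability p:
Capacity C = 1 - H(p) bits per symbol

where H(p) = -p log₂(p) - (1-p) log₂(1-p) is the binary entropy function.

H(0.1743) = 0.6674 bits
C = 1 - 0.6674 = 0.3326 bits per symbol

This means we can reliably transmit up to 0.3326 bits of information per channel use.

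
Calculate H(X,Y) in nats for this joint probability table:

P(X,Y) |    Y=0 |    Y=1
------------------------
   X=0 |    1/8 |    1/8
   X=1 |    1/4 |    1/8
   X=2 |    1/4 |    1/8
1.7329 nats

Joint entropy is H(X,Y) = -Σ_{x,y} p(x,y) log p(x,y).

Summing over all non-zero entries:
H(X,Y) = -[1/8·log_e(1/8) + 1/8·log_e(1/8) + 1/4·log_e(1/4) + 1/8·log_e(1/8) + 1/4·log_e(1/4) + 1/8·log_e(1/8)]
H(X,Y) = 1.7329 nats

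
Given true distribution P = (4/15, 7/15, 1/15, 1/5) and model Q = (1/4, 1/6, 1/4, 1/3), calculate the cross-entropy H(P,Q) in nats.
1.5180 nats

Cross-entropy: H(P,Q) = -Σ p(x) log q(x)

Alternatively: H(P,Q) = H(P) + D_KL(P||Q)
H(P) = 1.2106 nats
D_KL(P||Q) = 0.3074 nats

H(P,Q) = 1.2106 + 0.3074 = 1.5180 nats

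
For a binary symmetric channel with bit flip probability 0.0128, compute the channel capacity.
0.9012 bits

For a binary symmetric channel (BSC) with error probability p:
Capacity C = 1 - H(p) bits per symbol

where H(p) = -p log₂(p) - (1-p) log₂(1-p) is the binary entropy function.

H(0.0128) = 0.0988 bits
C = 1 - 0.0988 = 0.9012 bits per symbol

This means we can reliably transmit up to 0.9012 bits of information per channel use.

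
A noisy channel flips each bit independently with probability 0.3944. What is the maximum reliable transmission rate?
0.0324 bits

For a binary symmetric channel (BSC) with error probability p:
Capacity C = 1 - H(p) bits per symbol

where H(p) = -p log₂(p) - (1-p) log₂(1-p) is the binary entropy function.

H(0.3944) = 0.9676 bits
C = 1 - 0.9676 = 0.0324 bits per symbol

This means we can reliably transmit up to 0.0324 bits of information per channel use.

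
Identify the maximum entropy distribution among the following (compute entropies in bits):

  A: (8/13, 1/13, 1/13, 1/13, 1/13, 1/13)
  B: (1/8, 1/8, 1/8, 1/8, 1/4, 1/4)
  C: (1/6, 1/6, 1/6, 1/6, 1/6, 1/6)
C

For a discrete distribution over n outcomes, entropy is maximized by the uniform distribution.

Computing entropies:
H(A) = 1.8543 bits
H(B) = 2.5000 bits
H(C) = 2.5850 bits

The uniform distribution (where all probabilities equal 1/6) achieves the maximum entropy of log_2(6) = 2.5850 bits.

Distribution C has the highest entropy.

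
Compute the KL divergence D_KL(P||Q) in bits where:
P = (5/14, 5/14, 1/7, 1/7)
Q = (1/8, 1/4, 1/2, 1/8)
0.4940 bits

KL divergence: D_KL(P||Q) = Σ p(x) log(p(x)/q(x))

Computing term by term:
  x=0: 5/14 × log_2[(5/14)/(1/8)] = 5/14 × 1.5146 = 0.5409
  x=1: 5/14 × log_2[(5/14)/(1/4)] = 5/14 × 0.5146 = 0.1838
  x=2: 1/7 × log_2[(1/7)/(1/2)] = 1/7 × -1.8074 = -0.2582
  x=3: 1/7 × log_2[(1/7)/(1/8)] = 1/7 × 0.1926 = 0.0275

D_KL(P||Q) = 0.4940 bits

Note: KL divergence is always non-negative and equals 0 iff P = Q.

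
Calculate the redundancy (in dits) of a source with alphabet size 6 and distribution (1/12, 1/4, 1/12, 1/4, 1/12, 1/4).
0.0568 dits

Redundancy measures how far a source is from maximum entropy:
R = H_max - H(X)

Maximum entropy for 6 symbols: H_max = log_10(6) = 0.7782 dits
Actual entropy: H(X) = 0.7213 dits
Redundancy: R = 0.7782 - 0.7213 = 0.0568 dits

This redundancy represents potential for compression: the source could be compressed by 0.0568 dits per symbol.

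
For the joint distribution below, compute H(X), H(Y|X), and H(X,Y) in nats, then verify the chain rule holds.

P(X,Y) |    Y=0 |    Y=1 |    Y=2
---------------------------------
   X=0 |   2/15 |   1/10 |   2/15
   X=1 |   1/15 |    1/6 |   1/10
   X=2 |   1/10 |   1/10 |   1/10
H(X,Y) = 2.1678, H(X) = 1.0953, H(Y|X) = 1.0725 (all in nats)

Chain rule: H(X,Y) = H(X) + H(Y|X)

Left side — joint entropy directly:
H(X,Y) = -Σ p(x,y) log p(x,y) = 2.1678 nats

Right side — compute H(Y|X) from the conditional distributions:
P(X) = (11/30, 1/3, 3/10), so H(X) = 1.0953 nats
H(Y|X) = Σ_x P(X=x) · H(Y|X=x):
  P(Y|X=0) = (4/11, 3/11, 4/11), H(Y|X=0) = 1.0901, weight P(X=0) = 11/30
  P(Y|X=1) = (1/5, 1/2, 3/10), H(Y|X=1) = 1.0297, weight P(X=1) = 1/3
  P(Y|X=2) = (1/3, 1/3, 1/3), H(Y|X=2) = 1.0986, weight P(X=2) = 3/10
H(Y|X) = 1.0725 nats

H(X) + H(Y|X) = 1.0953 + 1.0725 = 2.1678 nats

Both sides equal 2.1678 nats. ✓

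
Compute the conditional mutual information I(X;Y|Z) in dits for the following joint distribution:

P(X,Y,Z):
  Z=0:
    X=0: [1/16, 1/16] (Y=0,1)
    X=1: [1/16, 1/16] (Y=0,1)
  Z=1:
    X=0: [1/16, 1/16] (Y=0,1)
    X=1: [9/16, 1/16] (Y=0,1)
0.0209 dits

Conditional mutual information: I(X;Y|Z) = H(X|Z) + H(Y|Z) - H(X,Y|Z)

H(Z) = 0.2442
H(X,Z) = 0.4662 → H(X|Z) = 0.2220
H(Y,Z) = 0.4662 → H(Y|Z) = 0.2220
H(X,Y,Z) = 0.6674 → H(X,Y|Z) = 0.4231

I(X;Y|Z) = 0.2220 + 0.2220 - 0.4231 = 0.0209 dits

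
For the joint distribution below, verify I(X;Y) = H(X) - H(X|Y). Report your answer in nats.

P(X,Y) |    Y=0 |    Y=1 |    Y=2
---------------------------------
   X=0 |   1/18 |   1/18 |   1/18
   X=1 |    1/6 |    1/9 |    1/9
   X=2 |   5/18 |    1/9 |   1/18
I(X;Y) = 0.0338 nats

Mutual information has multiple equivalent forms:
- I(X;Y) = H(X) - H(X|Y)
- I(X;Y) = H(Y) - H(Y|X)
- I(X;Y) = H(X) + H(Y) - H(X,Y)

Computing all quantities:
H(X) = 1.0263, H(Y) = 1.0366, H(X,Y) = 2.0292
H(X|Y) = 0.9925, H(Y|X) = 1.0028

Verification:
H(X) - H(X|Y) = 1.0263 - 0.9925 = 0.0338
H(Y) - H(Y|X) = 1.0366 - 1.0028 = 0.0338
H(X) + H(Y) - H(X,Y) = 1.0263 + 1.0366 - 2.0292 = 0.0338

All forms give I(X;Y) = 0.0338 nats. ✓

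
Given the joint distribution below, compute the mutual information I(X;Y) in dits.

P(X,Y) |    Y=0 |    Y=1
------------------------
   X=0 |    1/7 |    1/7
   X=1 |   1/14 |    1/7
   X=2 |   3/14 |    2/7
0.0030 dits

Mutual information: I(X;Y) = H(X) + H(Y) - H(X,Y)

Marginals:
P(X) = (2/7, 3/14, 1/2), H(X) = 0.4493 dits
P(Y) = (3/7, 4/7), H(Y) = 0.2966 dits

Joint entropy: H(X,Y) = 0.7429 dits

I(X;Y) = 0.4493 + 0.2966 - 0.7429 = 0.0030 dits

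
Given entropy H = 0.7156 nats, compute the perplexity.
2.0454

Perplexity is e^H (or exp(H) for natural log).

H = 0.7156 nats
Perplexity = e^0.7156 = 2.0454

Interpretation: The model's uncertainty is equivalent to choosing uniformly among 2.0 options.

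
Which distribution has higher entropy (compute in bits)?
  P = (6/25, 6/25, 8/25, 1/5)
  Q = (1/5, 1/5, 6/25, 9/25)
P

Computing entropies in bits:
H(P) = 1.9787
H(Q) = 1.9535

Distribution P has higher entropy.

Intuition: The distribution closer to uniform (more spread out) has higher entropy.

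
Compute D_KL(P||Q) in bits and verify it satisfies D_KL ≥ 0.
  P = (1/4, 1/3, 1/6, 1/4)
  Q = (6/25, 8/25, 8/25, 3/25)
0.1422 bits

KL divergence satisfies the Gibbs inequality: D_KL(P||Q) ≥ 0 for all distributions P, Q.

D_KL(P||Q) = Σ p(x) log(p(x)/q(x))
Term by term:
  x=0: 1/4 × log_2[(1/4)/(6/25)] = 0.0147
  x=1: 1/3 × log_2[(1/3)/(8/25)] = 0.0196
  x=2: 1/6 × log_2[(1/6)/(8/25)] = -0.1569
  x=3: 1/4 × log_2[(1/4)/(3/25)] = 0.2647
D_KL(P||Q) = 0.1422 bits

D_KL(P||Q) = 0.1422 ≥ 0 ✓

This non-negativity is a fundamental property: relative entropy cannot be negative because it measures how different Q is from P.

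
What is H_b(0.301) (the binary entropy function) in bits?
0.8825 bits

The binary entropy function is:
H(p) = -p log(p) - (1-p) log(1-p)

H(0.301) = -0.301 × log_2(0.301) - 0.699 × log_2(0.699)
H(0.301) = 0.8825 bits

Note: Binary entropy is maximized at p=0.5 (H=1 bit) and minimized at p=0 or p=1 (H=0).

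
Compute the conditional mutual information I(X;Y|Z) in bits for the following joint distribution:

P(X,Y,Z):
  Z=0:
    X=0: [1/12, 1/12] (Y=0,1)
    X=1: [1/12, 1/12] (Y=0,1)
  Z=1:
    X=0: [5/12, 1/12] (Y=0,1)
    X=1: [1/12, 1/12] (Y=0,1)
0.0492 bits

Conditional mutual information: I(X;Y|Z) = H(X|Z) + H(Y|Z) - H(X,Y|Z)

H(Z) = 0.9183
H(X,Z) = 1.7925 → H(X|Z) = 0.8742
H(Y,Z) = 1.7925 → H(Y|Z) = 0.8742
H(X,Y,Z) = 2.6175 → H(X,Y|Z) = 1.6992

I(X;Y|Z) = 0.8742 + 0.8742 - 1.6992 = 0.0492 bits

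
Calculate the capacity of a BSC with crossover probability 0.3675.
0.0513 bits

For a binary symmetric channel (BSC) with error probability p:
Capacity C = 1 - H(p) bits per symbol

where H(p) = -p log₂(p) - (1-p) log₂(1-p) is the binary entropy function.

H(0.3675) = 0.9487 bits
C = 1 - 0.9487 = 0.0513 bits per symbol

This means we can reliably transmit up to 0.0513 bits of information per channel use.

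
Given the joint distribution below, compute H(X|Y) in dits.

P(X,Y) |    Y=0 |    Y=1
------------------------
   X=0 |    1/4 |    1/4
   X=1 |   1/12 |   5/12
0.2729 dits

Using the chain rule: H(X|Y) = H(X,Y) - H(Y)

First, compute H(X,Y) = 0.5494 dits

Marginal P(Y) = (1/3, 2/3)
H(Y) = 0.2764 dits

H(X|Y) = H(X,Y) - H(Y) = 0.5494 - 0.2764 = 0.2729 dits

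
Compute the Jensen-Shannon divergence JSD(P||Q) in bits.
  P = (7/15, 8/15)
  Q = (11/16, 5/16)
0.0364 bits

Jensen-Shannon divergence is:
JSD(P||Q) = 0.5 × D_KL(P||M) + 0.5 × D_KL(Q||M)
where M = 0.5 × (P + Q) is the mixture distribution.

M = 0.5 × (7/15, 8/15) + 0.5 × (11/16, 5/16) = (0.577083, 0.422917)

D_KL(P||M) = 0.0355 bits
D_KL(Q||M) = 0.0372 bits

JSD(P||Q) = 0.5 × 0.0355 + 0.5 × 0.0372 = 0.0364 bits

Unlike KL divergence, JSD is symmetric and bounded: 0 ≤ JSD ≤ log(2).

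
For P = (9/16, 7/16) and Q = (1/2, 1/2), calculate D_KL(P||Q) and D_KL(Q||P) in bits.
D_KL(P||Q) = 0.0113, D_KL(Q||P) = 0.0114

KL divergence is not symmetric: D_KL(P||Q) ≠ D_KL(Q||P) in general.

D_KL(P||Q) = 0.0113 bits
D_KL(Q||P) = 0.0114 bits

No, they are not equal!

This asymmetry is why KL divergence is not a true distance metric.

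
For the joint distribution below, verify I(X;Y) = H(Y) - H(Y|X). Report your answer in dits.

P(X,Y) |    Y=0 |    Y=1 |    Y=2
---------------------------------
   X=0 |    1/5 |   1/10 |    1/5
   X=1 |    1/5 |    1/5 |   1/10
I(X;Y) = 0.0148 dits

Mutual information has multiple equivalent forms:
- I(X;Y) = H(X) - H(X|Y)
- I(X;Y) = H(Y) - H(Y|X)
- I(X;Y) = H(X) + H(Y) - H(X,Y)

Computing all quantities:
H(X) = 0.3010, H(Y) = 0.4729, H(X,Y) = 0.7592
H(X|Y) = 0.2863, H(Y|X) = 0.4581

Verification:
H(X) - H(X|Y) = 0.3010 - 0.2863 = 0.0148
H(Y) - H(Y|X) = 0.4729 - 0.4581 = 0.0148
H(X) + H(Y) - H(X,Y) = 0.3010 + 0.4729 - 0.7592 = 0.0148

All forms give I(X;Y) = 0.0148 dits. ✓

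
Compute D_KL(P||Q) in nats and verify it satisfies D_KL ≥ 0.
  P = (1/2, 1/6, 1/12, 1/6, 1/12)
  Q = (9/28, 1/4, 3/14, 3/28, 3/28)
0.1273 nats

KL divergence satisfies the Gibbs inequality: D_KL(P||Q) ≥ 0 for all distributions P, Q.

D_KL(P||Q) = Σ p(x) log(p(x)/q(x))
Term by term:
  x=0: 1/2 × log_e[(1/2)/(9/28)] = 0.2209
  x=1: 1/6 × log_e[(1/6)/(1/4)] = -0.0676
  x=2: 1/12 × log_e[(1/12)/(3/14)] = -0.0787
  x=3: 1/6 × log_e[(1/6)/(3/28)] = 0.0736
  x=4: 1/12 × log_e[(1/12)/(3/28)] = -0.0209
D_KL(P||Q) = 0.1273 nats

D_KL(P||Q) = 0.1273 ≥ 0 ✓

This non-negativity is a fundamental property: relative entropy cannot be negative because it measures how different Q is from P.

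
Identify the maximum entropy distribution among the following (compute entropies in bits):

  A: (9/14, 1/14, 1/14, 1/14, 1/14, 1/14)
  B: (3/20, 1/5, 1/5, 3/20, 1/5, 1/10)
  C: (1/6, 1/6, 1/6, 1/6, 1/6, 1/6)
C

For a discrete distribution over n outcomes, entropy is maximized by the uniform distribution.

Computing entropies:
H(A) = 1.7695 bits
H(B) = 2.5464 bits
H(C) = 2.5850 bits

The uniform distribution (where all probabilities equal 1/6) achieves the maximum entropy of log_2(6) = 2.5850 bits.

Distribution C has the highest entropy.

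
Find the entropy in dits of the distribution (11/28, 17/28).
0.2910 dits

Shannon entropy is H(X) = -Σ p(x) log p(x).

For P = (11/28, 17/28):
H = -11/28 × log_10(11/28) -17/28 × log_10(17/28)
H = 0.2910 dits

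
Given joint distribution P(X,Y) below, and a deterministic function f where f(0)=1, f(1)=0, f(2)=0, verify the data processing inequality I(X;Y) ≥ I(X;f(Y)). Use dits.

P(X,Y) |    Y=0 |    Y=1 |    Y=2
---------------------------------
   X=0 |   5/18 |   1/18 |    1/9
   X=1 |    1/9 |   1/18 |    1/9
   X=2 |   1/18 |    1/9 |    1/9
I(X;Y) = 0.0324, I(X;f(Y)) = 0.0291, inequality holds: 0.0324 ≥ 0.0291

Data Processing Inequality: For any Markov chain X → Y → Z, we have I(X;Y) ≥ I(X;Z).

Here Z = f(Y) is a deterministic function of Y, forming X → Y → Z.

Original I(X;Y) = 0.0324 dits

After applying f:
P(X,Z) where Z=f(Y):
- P(X,Z=0) = P(X,Y=1) + P(X,Y=2)
- P(X,Z=1) = P(X,Y=0)

I(X;Z) = I(X;f(Y)) = 0.0291 dits

Verification: 0.0324 ≥ 0.0291 ✓

Information cannot be created by processing; the function f can only lose information about X.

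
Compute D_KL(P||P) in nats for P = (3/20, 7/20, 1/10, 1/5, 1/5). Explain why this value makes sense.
0.0000 nats

KL divergence satisfies the Gibbs inequality: D_KL(P||Q) ≥ 0 for all distributions P, Q.

D_KL(P||Q) = Σ p(x) log(p(x)/q(x))
Each term is p(x) × log_e(p(x)/p(x)) = p(x) × log_e(1) = 0, so the sum is 0.
D_KL(P||Q) = 0.0000 nats

When P = Q, the KL divergence is exactly 0, as there is no 'divergence' between identical distributions.

This non-negativity is a fundamental property: relative entropy cannot be negative because it measures how different Q is from P.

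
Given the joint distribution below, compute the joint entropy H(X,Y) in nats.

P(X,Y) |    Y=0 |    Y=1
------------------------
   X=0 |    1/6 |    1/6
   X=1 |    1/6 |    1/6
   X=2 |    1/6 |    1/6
1.7918 nats

Joint entropy is H(X,Y) = -Σ_{x,y} p(x,y) log p(x,y).

Summing over all non-zero entries:
H(X,Y) = -[1/6·log_e(1/6) + 1/6·log_e(1/6) + 1/6·log_e(1/6) + 1/6·log_e(1/6) + 1/6·log_e(1/6) + 1/6·log_e(1/6)]
H(X,Y) = 1.7918 nats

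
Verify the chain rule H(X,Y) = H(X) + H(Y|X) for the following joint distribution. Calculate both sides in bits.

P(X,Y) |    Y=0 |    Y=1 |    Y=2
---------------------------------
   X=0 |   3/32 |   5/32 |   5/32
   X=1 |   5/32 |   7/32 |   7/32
H(X,Y) = 2.5348, H(X) = 0.9745, H(Y|X) = 1.5603 (all in bits)

Chain rule: H(X,Y) = H(X) + H(Y|X)

Left side — joint entropy directly:
H(X,Y) = -Σ p(x,y) log p(x,y) = 2.5348 bits

Right side — compute H(Y|X) from the conditional distributions:
P(X) = (13/32, 19/32), so H(X) = 0.9745 bits
H(Y|X) = Σ_x P(X=x) · H(Y|X=x):
  P(Y|X=0) = (3/13, 5/13, 5/13), H(Y|X=0) = 1.5486, weight P(X=0) = 13/32
  P(Y|X=1) = (5/19, 7/19, 7/19), H(Y|X=1) = 1.5683, weight P(X=1) = 19/32
H(Y|X) = 1.5603 bits

H(X) + H(Y|X) = 0.9745 + 1.5603 = 2.5348 bits

Both sides equal 2.5348 bits. ✓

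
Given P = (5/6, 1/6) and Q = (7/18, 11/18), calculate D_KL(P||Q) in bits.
0.6039 bits

KL divergence: D_KL(P||Q) = Σ p(x) log(p(x)/q(x))

Computing term by term:
  x=0: 5/6 × log_2[(5/6)/(7/18)] = 5/6 × 1.0995 = 0.9163
  x=1: 1/6 × log_2[(1/6)/(11/18)] = 1/6 × -1.8745 = -0.3124

D_KL(P||Q) = 0.6039 bits

Note: KL divergence is always non-negative and equals 0 iff P = Q.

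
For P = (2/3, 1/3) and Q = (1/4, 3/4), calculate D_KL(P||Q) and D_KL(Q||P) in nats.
D_KL(P||Q) = 0.3836, D_KL(Q||P) = 0.3630

KL divergence is not symmetric: D_KL(P||Q) ≠ D_KL(Q||P) in general.

D_KL(P||Q) = 0.3836 nats
D_KL(Q||P) = 0.3630 nats

No, they are not equal!

This asymmetry is why KL divergence is not a true distance metric.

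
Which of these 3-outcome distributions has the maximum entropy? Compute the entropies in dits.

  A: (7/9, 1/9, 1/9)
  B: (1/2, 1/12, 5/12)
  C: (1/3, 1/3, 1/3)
C

For a discrete distribution over n outcomes, entropy is maximized by the uniform distribution.

Computing entropies:
H(A) = 0.2969 dits
H(B) = 0.3989 dits
H(C) = 0.4771 dits

The uniform distribution (where all probabilities equal 1/3) achieves the maximum entropy of log_10(3) = 0.4771 dits.

Distribution C has the highest entropy.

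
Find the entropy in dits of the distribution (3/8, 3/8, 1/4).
0.4700 dits

Shannon entropy is H(X) = -Σ p(x) log p(x).

For P = (3/8, 3/8, 1/4):
H = -3/8 × log_10(3/8) -3/8 × log_10(3/8) -1/4 × log_10(1/4)
H = 0.4700 dits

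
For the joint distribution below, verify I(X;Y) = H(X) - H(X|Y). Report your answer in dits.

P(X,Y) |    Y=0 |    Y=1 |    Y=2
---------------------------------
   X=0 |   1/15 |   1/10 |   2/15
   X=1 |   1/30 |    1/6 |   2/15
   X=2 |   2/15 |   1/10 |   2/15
I(X;Y) = 0.0181 dits

Mutual information has multiple equivalent forms:
- I(X;Y) = H(X) - H(X|Y)
- I(X;Y) = H(Y) - H(Y|X)
- I(X;Y) = H(X) + H(Y) - H(X,Y)

Computing all quantities:
H(X) = 0.4757, H(Y) = 0.4664, H(X,Y) = 0.9240
H(X|Y) = 0.4576, H(Y|X) = 0.4484

Verification:
H(X) - H(X|Y) = 0.4757 - 0.4576 = 0.0181
H(Y) - H(Y|X) = 0.4664 - 0.4484 = 0.0181
H(X) + H(Y) - H(X,Y) = 0.4757 + 0.4664 - 0.9240 = 0.0181

All forms give I(X;Y) = 0.0181 dits. ✓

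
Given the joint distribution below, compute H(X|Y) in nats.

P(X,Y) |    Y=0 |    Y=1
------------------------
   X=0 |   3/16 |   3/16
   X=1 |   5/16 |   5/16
0.6616 nats

Using the chain rule: H(X|Y) = H(X,Y) - H(Y)

First, compute H(X,Y) = 1.3547 nats

Marginal P(Y) = (1/2, 1/2)
H(Y) = 0.6931 nats

H(X|Y) = H(X,Y) - H(Y) = 1.3547 - 0.6931 = 0.6616 nats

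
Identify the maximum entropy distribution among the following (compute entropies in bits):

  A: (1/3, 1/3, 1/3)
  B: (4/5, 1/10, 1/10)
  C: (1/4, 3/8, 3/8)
A

For a discrete distribution over n outcomes, entropy is maximized by the uniform distribution.

Computing entropies:
H(A) = 1.5850 bits
H(B) = 0.9219 bits
H(C) = 1.5613 bits

The uniform distribution (where all probabilities equal 1/3) achieves the maximum entropy of log_2(3) = 1.5850 bits.

Distribution A has the highest entropy.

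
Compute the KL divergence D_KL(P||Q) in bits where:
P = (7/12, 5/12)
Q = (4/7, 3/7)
0.0004 bits

KL divergence: D_KL(P||Q) = Σ p(x) log(p(x)/q(x))

Computing term by term:
  x=0: 7/12 × log_2[(7/12)/(4/7)] = 7/12 × 0.0297 = 0.0174
  x=1: 5/12 × log_2[(5/12)/(3/7)] = 5/12 × -0.0406 = -0.0169

D_KL(P||Q) = 0.0004 bits

Note: KL divergence is always non-negative and equals 0 iff P = Q.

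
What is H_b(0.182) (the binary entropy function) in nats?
0.4744 nats

The binary entropy function is:
H(p) = -p log(p) - (1-p) log(1-p)

H(0.182) = -0.182 × log_e(0.182) - 0.818 × log_e(0.818)
H(0.182) = 0.4744 nats

Note: Binary entropy is maximized at p=0.5 (H=1 bit) and minimized at p=0 or p=1 (H=0).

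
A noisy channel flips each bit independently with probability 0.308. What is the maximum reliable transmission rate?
0.1091 bits

For a binary symmetric channel (BSC) with error probability p:
Capacity C = 1 - H(p) bits per symbol

where H(p) = -p log₂(p) - (1-p) log₂(1-p) is the binary entropy function.

H(0.308) = 0.8909 bits
C = 1 - 0.8909 = 0.1091 bits per symbol

This means we can reliably transmit up to 0.1091 bits of information per channel use.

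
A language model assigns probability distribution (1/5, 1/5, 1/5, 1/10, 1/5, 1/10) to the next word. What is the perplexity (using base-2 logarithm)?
5.7435

Perplexity is 2^H (or exp(H) for natural log).

First, H = -Σ p log p = 2.5219 bits
Perplexity = 2^2.5219 = 5.7435

Interpretation: The model's uncertainty is equivalent to choosing uniformly among 5.7 options.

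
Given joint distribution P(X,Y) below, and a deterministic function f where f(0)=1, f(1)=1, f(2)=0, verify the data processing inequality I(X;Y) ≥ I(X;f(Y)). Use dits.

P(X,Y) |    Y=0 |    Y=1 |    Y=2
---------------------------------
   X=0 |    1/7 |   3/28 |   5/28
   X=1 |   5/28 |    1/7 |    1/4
I(X;Y) = 0.0001, I(X;f(Y)) = 0.0001, inequality holds: 0.0001 ≥ 0.0001

Data Processing Inequality: For any Markov chain X → Y → Z, we have I(X;Y) ≥ I(X;Z).

Here Z = f(Y) is a deterministic function of Y, forming X → Y → Z.

Original I(X;Y) = 0.0001 dits

After applying f:
P(X,Z) where Z=f(Y):
- P(X,Z=0) = P(X,Y=2)
- P(X,Z=1) = P(X,Y=0) + P(X,Y=1)

I(X;Z) = I(X;f(Y)) = 0.0001 dits

Verification: 0.0001 ≥ 0.0001 ✓

Information cannot be created by processing; the function f can only lose information about X.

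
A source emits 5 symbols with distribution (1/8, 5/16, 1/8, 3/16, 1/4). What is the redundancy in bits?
0.0947 bits

Redundancy measures how far a source is from maximum entropy:
R = H_max - H(X)

Maximum entropy for 5 symbols: H_max = log_2(5) = 2.3219 bits
Actual entropy: H(X) = 2.2272 bits
Redundancy: R = 2.3219 - 2.2272 = 0.0947 bits

This redundancy represents potential for compression: the source could be compressed by 0.0947 bits per symbol.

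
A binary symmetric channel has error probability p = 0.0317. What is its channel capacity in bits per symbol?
0.7972 bits

For a binary symmetric channel (BSC) with error probability p:
Capacity C = 1 - H(p) bits per symbol

where H(p) = -p log₂(p) - (1-p) log₂(1-p) is the binary entropy function.

H(0.0317) = 0.2028 bits
C = 1 - 0.2028 = 0.7972 bits per symbol

This means we can reliably transmit up to 0.7972 bits of information per channel use.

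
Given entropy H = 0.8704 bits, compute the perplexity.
1.8282

Perplexity is 2^H (or exp(H) for natural log).

H = 0.8704 bits
Perplexity = 2^0.8704 = 1.8282

Interpretation: The model's uncertainty is equivalent to choosing uniformly among 1.8 options.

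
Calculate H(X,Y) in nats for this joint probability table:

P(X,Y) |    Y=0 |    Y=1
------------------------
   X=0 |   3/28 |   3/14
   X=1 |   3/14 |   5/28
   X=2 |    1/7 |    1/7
1.7631 nats

Joint entropy is H(X,Y) = -Σ_{x,y} p(x,y) log p(x,y).

Summing over all non-zero entries:
H(X,Y) = -[3/28·log_e(3/28) + 3/14·log_e(3/14) + 3/14·log_e(3/14) + 5/28·log_e(5/28) + 1/7·log_e(1/7) + 1/7·log_e(1/7)]
H(X,Y) = 1.7631 nats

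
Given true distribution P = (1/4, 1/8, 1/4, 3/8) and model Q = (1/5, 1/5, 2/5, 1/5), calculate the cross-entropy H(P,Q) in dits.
0.6237 dits

Cross-entropy: H(P,Q) = -Σ p(x) log q(x)

Alternatively: H(P,Q) = H(P) + D_KL(P||Q)
H(P) = 0.5737 dits
D_KL(P||Q) = 0.0501 dits

H(P,Q) = 0.5737 + 0.0501 = 0.6237 dits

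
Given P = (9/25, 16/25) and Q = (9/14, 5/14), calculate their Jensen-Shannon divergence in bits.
0.0585 bits

Jensen-Shannon divergence is:
JSD(P||Q) = 0.5 × D_KL(P||M) + 0.5 × D_KL(Q||M)
where M = 0.5 × (P + Q) is the mixture distribution.

M = 0.5 × (9/25, 16/25) + 0.5 × (9/14, 5/14) = (0.501429, 0.498571)

D_KL(P||M) = 0.0585 bits
D_KL(Q||M) = 0.0585 bits

JSD(P||Q) = 0.5 × 0.0585 + 0.5 × 0.0585 = 0.0585 bits

Unlike KL divergence, JSD is symmetric and bounded: 0 ≤ JSD ≤ log(2).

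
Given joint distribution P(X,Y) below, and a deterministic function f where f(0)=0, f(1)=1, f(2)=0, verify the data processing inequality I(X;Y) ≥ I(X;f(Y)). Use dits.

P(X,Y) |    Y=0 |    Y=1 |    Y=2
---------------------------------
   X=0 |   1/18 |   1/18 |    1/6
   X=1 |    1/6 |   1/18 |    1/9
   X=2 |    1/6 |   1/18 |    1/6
I(X;Y) = 0.0151, I(X;f(Y)) = 0.0008, inequality holds: 0.0151 ≥ 0.0008

Data Processing Inequality: For any Markov chain X → Y → Z, we have I(X;Y) ≥ I(X;Z).

Here Z = f(Y) is a deterministic function of Y, forming X → Y → Z.

Original I(X;Y) = 0.0151 dits

After applying f:
P(X,Z) where Z=f(Y):
- P(X,Z=0) = P(X,Y=0) + P(X,Y=2)
- P(X,Z=1) = P(X,Y=1)

I(X;Z) = I(X;f(Y)) = 0.0008 dits

Verification: 0.0151 ≥ 0.0008 ✓

Information cannot be created by processing; the function f can only lose information about X.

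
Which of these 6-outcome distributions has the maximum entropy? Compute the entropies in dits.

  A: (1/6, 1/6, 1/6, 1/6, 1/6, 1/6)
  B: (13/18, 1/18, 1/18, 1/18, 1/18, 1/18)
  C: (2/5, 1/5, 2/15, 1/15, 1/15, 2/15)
A

For a discrete distribution over n outcomes, entropy is maximized by the uniform distribution.

Computing entropies:
H(A) = 0.7782 dits
H(B) = 0.4508 dits
H(C) = 0.6891 dits

The uniform distribution (where all probabilities equal 1/6) achieves the maximum entropy of log_10(6) = 0.7782 dits.

Distribution A has the highest entropy.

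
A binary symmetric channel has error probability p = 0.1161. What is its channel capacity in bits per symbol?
0.4820 bits

For a binary symmetric channel (BSC) with error probability p:
Capacity C = 1 - H(p) bits per symbol

where H(p) = -p log₂(p) - (1-p) log₂(1-p) is the binary entropy function.

H(0.1161) = 0.5180 bits
C = 1 - 0.5180 = 0.4820 bits per symbol

This means we can reliably transmit up to 0.4820 bits of information per channel use.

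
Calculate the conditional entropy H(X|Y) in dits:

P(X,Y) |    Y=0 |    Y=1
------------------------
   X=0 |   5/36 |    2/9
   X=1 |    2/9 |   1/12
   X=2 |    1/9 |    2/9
0.4501 dits

Using the chain rule: H(X|Y) = H(X,Y) - H(Y)

First, compute H(X,Y) = 0.7505 dits

Marginal P(Y) = (17/36, 19/36)
H(Y) = 0.3004 dits

H(X|Y) = H(X,Y) - H(Y) = 0.7505 - 0.3004 = 0.4501 dits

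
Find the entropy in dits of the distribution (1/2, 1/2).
0.3010 dits

Shannon entropy is H(X) = -Σ p(x) log p(x).

For P = (1/2, 1/2):
H = -1/2 × log_10(1/2) -1/2 × log_10(1/2)
H = 0.3010 dits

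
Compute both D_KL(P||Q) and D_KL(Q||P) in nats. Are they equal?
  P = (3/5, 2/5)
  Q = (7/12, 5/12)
D_KL(P||Q) = 0.0006, D_KL(Q||P) = 0.0006

KL divergence is not symmetric: D_KL(P||Q) ≠ D_KL(Q||P) in general.

D_KL(P||Q) = 0.0006 nats
D_KL(Q||P) = 0.0006 nats

In this case they happen to be equal (to 4 decimal places).

This asymmetry is why KL divergence is not a true distance metric.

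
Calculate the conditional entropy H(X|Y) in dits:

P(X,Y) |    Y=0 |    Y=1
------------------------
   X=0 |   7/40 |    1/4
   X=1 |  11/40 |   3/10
0.2952 dits

Using the chain rule: H(X|Y) = H(X,Y) - H(Y)

First, compute H(X,Y) = 0.5940 dits

Marginal P(Y) = (9/20, 11/20)
H(Y) = 0.2989 dits

H(X|Y) = H(X,Y) - H(Y) = 0.5940 - 0.2989 = 0.2952 dits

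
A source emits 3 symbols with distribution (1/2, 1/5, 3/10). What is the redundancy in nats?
0.0690 nats

Redundancy measures how far a source is from maximum entropy:
R = H_max - H(X)

Maximum entropy for 3 symbols: H_max = log_e(3) = 1.0986 nats
Actual entropy: H(X) = 1.0297 nats
Redundancy: R = 1.0986 - 1.0297 = 0.0690 nats

This redundancy represents potential for compression: the source could be compressed by 0.0690 nats per symbol.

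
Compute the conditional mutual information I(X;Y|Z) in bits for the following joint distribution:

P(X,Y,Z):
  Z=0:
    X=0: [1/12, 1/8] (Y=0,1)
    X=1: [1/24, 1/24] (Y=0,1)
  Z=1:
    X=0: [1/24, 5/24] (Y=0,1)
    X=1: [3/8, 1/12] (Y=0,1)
0.2181 bits

Conditional mutual information: I(X;Y|Z) = H(X|Z) + H(Y|Z) - H(X,Y|Z)

H(Z) = 0.8709
H(X,Z) = 1.7861 → H(X|Z) = 0.9152
H(Y,Z) = 1.8506 → H(Y|Z) = 0.9797
H(X,Y,Z) = 2.5477 → H(X,Y|Z) = 1.6769

I(X;Y|Z) = 0.9152 + 0.9797 - 1.6769 = 0.2181 bits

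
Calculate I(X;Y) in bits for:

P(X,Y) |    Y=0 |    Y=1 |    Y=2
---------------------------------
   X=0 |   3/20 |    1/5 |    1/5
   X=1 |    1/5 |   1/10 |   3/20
0.0276 bits

Mutual information: I(X;Y) = H(X) + H(Y) - H(X,Y)

Marginals:
P(X) = (11/20, 9/20), H(X) = 0.9928 bits
P(Y) = (7/20, 3/10, 7/20), H(Y) = 1.5813 bits

Joint entropy: H(X,Y) = 2.5464 bits

I(X;Y) = 0.9928 + 1.5813 - 2.5464 = 0.0276 bits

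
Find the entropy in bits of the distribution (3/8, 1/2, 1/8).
1.4056 bits

Shannon entropy is H(X) = -Σ p(x) log p(x).

For P = (3/8, 1/2, 1/8):
H = -3/8 × log_2(3/8) -1/2 × log_2(1/2) -1/8 × log_2(1/8)
H = 1.4056 bits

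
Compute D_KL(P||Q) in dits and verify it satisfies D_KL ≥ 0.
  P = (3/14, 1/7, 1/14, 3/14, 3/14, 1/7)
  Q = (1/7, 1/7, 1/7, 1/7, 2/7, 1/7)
0.0272 dits

KL divergence satisfies the Gibbs inequality: D_KL(P||Q) ≥ 0 for all distributions P, Q.

D_KL(P||Q) = Σ p(x) log(p(x)/q(x))
Term by term:
  x=0: 3/14 × log_10[(3/14)/(1/7)] = 0.0377
  x=1: 1/7 × log_10[(1/7)/(1/7)] = 0.0000
  x=2: 1/14 × log_10[(1/14)/(1/7)] = -0.0215
  x=3: 3/14 × log_10[(3/14)/(1/7)] = 0.0377
  x=4: 3/14 × log_10[(3/14)/(2/7)] = -0.0268
  x=5: 1/7 × log_10[(1/7)/(1/7)] = 0.0000
D_KL(P||Q) = 0.0272 dits

D_KL(P||Q) = 0.0272 ≥ 0 ✓

This non-negativity is a fundamental property: relative entropy cannot be negative because it measures how different Q is from P.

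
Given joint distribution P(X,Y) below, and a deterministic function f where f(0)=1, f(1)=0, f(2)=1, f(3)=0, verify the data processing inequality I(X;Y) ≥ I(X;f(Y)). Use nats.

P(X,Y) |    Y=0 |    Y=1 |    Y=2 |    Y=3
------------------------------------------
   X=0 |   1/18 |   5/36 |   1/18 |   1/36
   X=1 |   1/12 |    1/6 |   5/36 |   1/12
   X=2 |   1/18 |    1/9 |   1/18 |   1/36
I(X;Y) = 0.0140, I(X;f(Y)) = 0.0018, inequality holds: 0.0140 ≥ 0.0018

Data Processing Inequality: For any Markov chain X → Y → Z, we have I(X;Y) ≥ I(X;Z).

Here Z = f(Y) is a deterministic function of Y, forming X → Y → Z.

Original I(X;Y) = 0.0140 nats

After applying f:
P(X,Z) where Z=f(Y):
- P(X,Z=0) = P(X,Y=1) + P(X,Y=3)
- P(X,Z=1) = P(X,Y=0) + P(X,Y=2)

I(X;Z) = I(X;f(Y)) = 0.0018 nats

Verification: 0.0140 ≥ 0.0018 ✓

Information cannot be created by processing; the function f can only lose information about X.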